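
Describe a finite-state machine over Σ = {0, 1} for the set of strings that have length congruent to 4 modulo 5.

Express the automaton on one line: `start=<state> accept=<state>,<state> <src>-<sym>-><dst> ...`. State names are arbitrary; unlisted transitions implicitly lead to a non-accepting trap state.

Count input length modulo 5: every symbol advances one step around the cycle s0 → s1 → s2 → s3 → s4 → s0. Accept at s4.
        0   1  
>  s0   s1  s1 
   s1   s2  s2 
   s2   s3  s3 
   s3   s4  s4 
 * s4   s0  s0 
(> = start, * = accepting)

start=s0 accept=s4 s0-0->s1 s0-1->s1 s1-0->s2 s1-1->s2 s2-0->s3 s2-1->s3 s3-0->s4 s3-1->s4 s4-0->s0 s4-1->s0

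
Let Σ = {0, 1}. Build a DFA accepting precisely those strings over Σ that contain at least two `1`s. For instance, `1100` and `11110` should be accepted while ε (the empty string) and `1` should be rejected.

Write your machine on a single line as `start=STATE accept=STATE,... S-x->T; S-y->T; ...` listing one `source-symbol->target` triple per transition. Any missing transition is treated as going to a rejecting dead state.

Only the number of `1`s matters, and only up to 3. Make a chain q0 → q1 → q2 → q3 advanced by each `1` (with q3 absorbing); every other symbol self-loops. The accepting set is {q2, q3}.
        0   1  
>  q0   q0  q1 
   q1   q1  q2 
 * q2   q2  q3 
 * q3   q3  q3 
(> = start, * = accepting)

start=q0; accept=q2,q3; q0-0->q0; q0-1->q1; q1-0->q1; q1-1->q2; q2-0->q2; q2-1->q3; q3-0->q3; q3-1->q3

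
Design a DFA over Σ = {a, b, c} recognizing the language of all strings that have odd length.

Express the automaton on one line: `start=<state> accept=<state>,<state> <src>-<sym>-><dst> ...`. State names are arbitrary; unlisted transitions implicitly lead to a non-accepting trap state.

Only the length mod 2 matters, so use a 2-cycle: from any state, every input symbol moves to the next state, wrapping q1 back to q0. Mark q1 accepting.
        a   b   c  
>  q0   q1  q1  q1 
 * q1   q0  q0  q0 
(> = start, * = accepting)

start=q0 accept=q1 q0-a->q1 q0-b->q1 q0-c->q1 q1-a->q0 q1-b->q0 q1-c->q0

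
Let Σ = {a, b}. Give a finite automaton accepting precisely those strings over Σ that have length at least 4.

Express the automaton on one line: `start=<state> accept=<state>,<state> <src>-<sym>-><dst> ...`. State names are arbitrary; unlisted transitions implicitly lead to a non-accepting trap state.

We only need to distinguish lengths 0, 1, …, 4, and '>4'. Chain q0 → q1 → q2 → q3 → q4 → q5 on every symbol, with q5 looping. Accepting states: {q4, q5}.
A 6-state machine:
        a   b  
>  q0   q1  q1 
   q1   q2  q2 
   q2   q3  q3 
   q3   q4  q4 
 * q4   q5  q5 
 * q5   q5  q5 
(> = start, * = accepting)

start=q0 accept=q4,q5 q0-a->q1 q0-b->q1 q1-a->q2 q1-b->q2 q2-a->q3 q2-b->q3 q3-a->q4 q3-b->q4 q4-a->q5 q4-b->q5 q5-a->q5 q5-b->q5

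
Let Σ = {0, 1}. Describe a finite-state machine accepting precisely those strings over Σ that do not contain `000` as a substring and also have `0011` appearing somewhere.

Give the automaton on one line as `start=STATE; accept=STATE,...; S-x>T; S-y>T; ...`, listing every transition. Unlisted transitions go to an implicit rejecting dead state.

start=A; accept=F,G,H; A-0>B; A-1>A; B-0>C; B-1>A; C-0>D; C-1>E; D-0>D; D-1>D; E-0>B; E-1>F; F-0>G; F-1>F; G-0>H; G-1>F; H-0>D; H-1>F

Handle the two conditions separately and then intersect. One (4 states) tracks partial matches of the forbidden pattern `000`; the other (5 states) tracks whether and how much of `0011` has been seen. Each combined state is a pair, one component from each; accept when both components accept. Minimizing collapses redundant product states.
An 8-state machine:
       0  1 
>  A   B  A 
   B   C  A 
   C   D  E 
   D   D  D 
   E   B  F 
 * F   G  F 
 * G   H  F 
 * H   D  F 
(> = start, * = accepting)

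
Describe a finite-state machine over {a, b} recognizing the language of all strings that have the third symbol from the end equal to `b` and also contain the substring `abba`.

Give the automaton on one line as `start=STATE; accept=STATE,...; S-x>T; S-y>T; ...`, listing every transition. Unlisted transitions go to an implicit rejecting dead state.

Run two small machines in parallel and take their product. One (15 states) tracks the last 3 symbols read; the other (5 states) tracks whether and how much of `abba` has been seen. Each combined state is a pair, one component from each; accept when both components accept. Equivalent product states are then merged.
With 12 states:
          a    b  
>  s0     s1   s0 
   s1     s1   s2 
   s2     s1   s3 
   s3     s4   s0 
 * s4     s5   s6 
 * s5     s7   s8 
 * s6     s9  s10 
   s7     s7   s8 
   s8     s9  s10 
   s9     s5   s6 
   s10    s4  s11 
 * s11    s4  s11 
(> = start, * = accepting)

start=s0; accept=s4,s5,s6,s11; s0-a>s1; s0-b>s0; s1-a>s1; s1-b>s2; s2-a>s1; s2-b>s3; s3-a>s4; s3-b>s0; s4-a>s5; s4-b>s6; s5-a>s7; s5-b>s8; s6-a>s9; s6-b>s10; s7-a>s7; s7-b>s8; s8-a>s9; s8-b>s10; s9-a>s5; s9-b>s6; s10-a>s4; s10-b>s11; s11-a>s4; s11-b>s11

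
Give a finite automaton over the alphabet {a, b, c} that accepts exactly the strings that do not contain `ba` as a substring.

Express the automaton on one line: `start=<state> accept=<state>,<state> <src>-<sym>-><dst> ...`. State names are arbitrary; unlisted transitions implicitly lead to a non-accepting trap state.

Track partial matches of the forbidden pattern `ba`. State s2 is a dead state reached once `ba` has occurred; every other state accepts. s0 means no part of `ba` is currently matched.
A 3-state machine:
        a   b   c  
>* s0   s0  s1  s0 
 * s1   s2  s1  s0 
   s2   s2  s2  s2 
(> = start, * = accepting)

start=s0 accept=s0,s1 s0-a->s0 s0-b->s1 s0-c->s0 s1-a->s2 s1-b->s1 s1-c->s0 s2-a->s2 s2-b->s2 s2-c->s2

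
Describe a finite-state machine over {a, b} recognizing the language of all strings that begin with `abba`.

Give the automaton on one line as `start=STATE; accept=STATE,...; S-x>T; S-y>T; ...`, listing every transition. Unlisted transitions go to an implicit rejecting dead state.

Check the first 4 symbols one by one: q0 through q3 record how many have matched `abba` so far; any wrong symbol goes to the dead state q5. After all 4 match we enter the accepting sink q4.
With 6 states:
        a   b  
>  q0   q1  q5 
   q1   q5  q2 
   q2   q5  q3 
   q3   q4  q5 
 * q4   q4  q4 
   q5   q5  q5 
(> = start, * = accepting)

start=q0; accept=q4; q0-a>q1; q0-b>q5; q1-a>q5; q1-b>q2; q2-a>q5; q2-b>q3; q3-a>q4; q3-b>q5; q4-a>q4; q4-b>q4; q5-a>q5; q5-b>q5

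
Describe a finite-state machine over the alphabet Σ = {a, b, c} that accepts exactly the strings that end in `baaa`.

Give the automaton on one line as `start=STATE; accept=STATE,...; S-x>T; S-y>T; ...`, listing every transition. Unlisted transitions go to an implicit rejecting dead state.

Remember how much of `baaa` the current input suffix matches. State s0 means no match yet; s1 means the last symbol is `b`; s2 means the last 2 symbols are `ba`; s3 means the last 3 symbols are `baa`; s4 means the last 4 symbols are `baaa`. Only s4 accepts. On a mismatch, fall back to the longest proper suffix that is still a prefix of `baaa`.
A 5-state machine:
        a   b   c  
>  s0   s0  s1  s0 
   s1   s2  s1  s0 
   s2   s3  s1  s0 
   s3   s4  s1  s0 
 * s4   s0  s1  s0 
(> = start, * = accepting)

start=s0; accept=s4; s0-a>s0; s0-b>s1; s0-c>s0; s1-a>s2; s1-b>s1; s1-c>s0; s2-a>s3; s2-b>s1; s2-c>s0; s3-a>s4; s3-b>s1; s3-c>s0; s4-a>s0; s4-b>s1; s4-c>s0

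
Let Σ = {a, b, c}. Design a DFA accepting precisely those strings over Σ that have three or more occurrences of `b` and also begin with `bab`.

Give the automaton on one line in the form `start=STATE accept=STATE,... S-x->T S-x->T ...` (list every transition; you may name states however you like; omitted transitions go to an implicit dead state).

Build one automaton per condition and run them in lockstep. One (5 states) tracks the count of `b`s, saturating at 4; the other (5 states) tracks whether the input so far still matches the prefix `bab`. Each combined state is a pair, one component from each; accept when both components accept.
          a    b    c  
>  q0     q1   q2   q1 
   q1     q1   q3   q1 
   q2     q4   q5   q3 
   q3     q3   q5   q3 
   q4     q3   q6   q3 
   q5     q5   q7   q5 
   q6     q6   q8   q6 
   q7     q7   q9   q7 
 * q8     q8  q10   q8 
   q9     q9   q9   q9 
 * q10   q10  q10  q10 
(> = start, * = accepting)

start=q0 accept=q8,q10 q0-a->q1 q0-b->q2 q0-c->q1 q1-a->q1 q1-b->q3 q1-c->q1 q2-a->q4 q2-b->q5 q2-c->q3 q3-a->q3 q3-b->q5 q3-c->q3 q4-a->q3 q4-b->q6 q4-c->q3 q5-a->q5 q5-b->q7 q5-c->q5 q6-a->q6 q6-b->q8 q6-c->q6 q7-a->q7 q7-b->q9 q7-c->q7 q8-a->q8 q8-b->q10 q8-c->q8 q9-a->q9 q9-b->q9 q9-c->q9 q10-a->q10 q10-b->q10 q10-c->q10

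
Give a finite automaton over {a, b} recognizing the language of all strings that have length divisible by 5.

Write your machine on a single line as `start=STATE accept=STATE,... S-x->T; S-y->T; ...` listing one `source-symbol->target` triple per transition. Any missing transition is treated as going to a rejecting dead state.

Only the length mod 5 matters, so use a 5-cycle: from any state, every input symbol moves to the next state, wrapping q4 back to q0. Mark q0 accepting.
With 5 states:
        a   b  
>* q0   q1  q1 
   q1   q2  q2 
   q2   q3  q3 
   q3   q4  q4 
   q4   q0  q0 
(> = start, * = accepting)

start=q0; accept=q0; q0-a->q1; q0-b->q1; q1-a->q2; q1-b->q2; q2-a->q3; q2-b->q3; q3-a->q4; q3-b->q4; q4-a->q0; q4-b->q0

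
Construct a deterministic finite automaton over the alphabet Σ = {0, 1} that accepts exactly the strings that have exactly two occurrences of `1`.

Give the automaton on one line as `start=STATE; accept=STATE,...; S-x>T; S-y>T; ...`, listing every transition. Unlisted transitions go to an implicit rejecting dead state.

Only the number of `1`s matters, and only up to 3. Make a chain q0 → q1 → q2 → q3 advanced by each `1` (with q3 absorbing); every other symbol self-loops. The accepting set is {q2}.
With 4 states:
        0   1  
>  q0   q0  q1 
   q1   q1  q2 
 * q2   q2  q3 
   q3   q3  q3 
(> = start, * = accepting)

start=q0; accept=q2; q0-0>q0; q0-1>q1; q1-0>q1; q1-1>q2; q2-0>q2; q2-1>q3; q3-0>q3; q3-1>q3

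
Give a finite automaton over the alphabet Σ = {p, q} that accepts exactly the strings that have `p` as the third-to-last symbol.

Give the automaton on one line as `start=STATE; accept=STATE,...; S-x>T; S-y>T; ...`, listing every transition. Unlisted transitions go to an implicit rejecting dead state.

start=A; accept=H,I,J,K; A-p>B; A-q>C; B-p>D; B-q>E; C-p>F; C-q>G; D-p>H; D-q>I; E-p>J; E-q>K; F-p>L; F-q>M; G-p>N; G-q>O; H-p>H; H-q>I; I-p>J; I-q>K; J-p>L; J-q>M; K-p>N; K-q>O; L-p>H; L-q>I; M-p>J; M-q>K; N-p>L; N-q>M; O-p>N; O-q>O

Because acceptance depends on a position counted from the end, the machine has to buffer the most recent 3 symbols. Make each state the string of the last up-to-3 symbols read; on input `x` shift the window left and append `x`. Accept when the buffered window has length 3 and begins with `p`.
With 15 states:
       p  q 
>  A   B  C 
   B   D  E 
   C   F  G 
   D   H  I 
   E   J  K 
   F   L  M 
   G   N  O 
 * H   H  I 
 * I   J  K 
 * J   L  M 
 * K   N  O 
   L   H  I 
   M   J  K 
   N   L  M 
   O   N  O 
(> = start, * = accepting)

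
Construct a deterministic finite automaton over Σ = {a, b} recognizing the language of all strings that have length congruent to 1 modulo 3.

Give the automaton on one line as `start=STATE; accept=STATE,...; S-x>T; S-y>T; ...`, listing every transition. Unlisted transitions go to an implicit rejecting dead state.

Only the length mod 3 matters, so use a 3-cycle: from any state, every input symbol moves to the next state, wrapping q2 back to q0. Mark q1 accepting.
A 3-state machine:
        a   b  
>  q0   q1  q1 
 * q1   q2  q2 
   q2   q0  q0 
(> = start, * = accepting)

start=q0; accept=q1; q0-a>q1; q0-b>q1; q1-a>q2; q1-b>q2; q2-a>q0; q2-b>q0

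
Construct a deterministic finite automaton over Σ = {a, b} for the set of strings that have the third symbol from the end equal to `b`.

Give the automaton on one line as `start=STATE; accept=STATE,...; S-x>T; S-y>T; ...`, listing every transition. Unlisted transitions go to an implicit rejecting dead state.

start=s0; accept=s11,s12,s13,s14; s0-a>s1; s0-b>s2; s1-a>s3; s1-b>s4; s2-a>s5; s2-b>s6; s3-a>s7; s3-b>s8; s4-a>s9; s4-b>s10; s5-a>s11; s5-b>s12; s6-a>s13; s6-b>s14; s7-a>s7; s7-b>s8; s8-a>s9; s8-b>s10; s9-a>s11; s9-b>s12; s10-a>s13; s10-b>s14; s11-a>s7; s11-b>s8; s12-a>s9; s12-b>s10; s13-a>s11; s13-b>s12; s14-a>s13; s14-b>s14

A DFA must remember the last 3 symbols (since which symbol is third-to-last isn't known until the input ends). Use one state per possible window of the last ≤3 symbols; accept from those whose window starts with `b`.
A 15-state machine:
          a    b  
>  s0     s1   s2 
   s1     s3   s4 
   s2     s5   s6 
   s3     s7   s8 
   s4     s9  s10 
   s5    s11  s12 
   s6    s13  s14 
   s7     s7   s8 
   s8     s9  s10 
   s9    s11  s12 
   s10   s13  s14 
 * s11    s7   s8 
 * s12    s9  s10 
 * s13   s11  s12 
 * s14   s13  s14 
(> = start, * = accepting)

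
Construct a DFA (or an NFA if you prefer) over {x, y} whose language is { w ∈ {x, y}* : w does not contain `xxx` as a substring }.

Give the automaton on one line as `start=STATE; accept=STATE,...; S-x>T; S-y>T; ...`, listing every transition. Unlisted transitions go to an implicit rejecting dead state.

start=q0; accept=q0,q1,q2; q0-x>q1; q0-y>q0; q1-x>q2; q1-y>q0; q2-x>q3; q2-y>q0; q3-x>q3; q3-y>q3

This is the complement of 'contains `xxx`'. Use the same substring-matching states — q0 through q3 holding how much of `xxx` has just been matched — but flip the accepting set: everything except the trap q3 accepts.
With 4 states:
        x   y  
>* q0   q1  q0 
 * q1   q2  q0 
 * q2   q3  q0 
   q3   q3  q3 
(> = start, * = accepting)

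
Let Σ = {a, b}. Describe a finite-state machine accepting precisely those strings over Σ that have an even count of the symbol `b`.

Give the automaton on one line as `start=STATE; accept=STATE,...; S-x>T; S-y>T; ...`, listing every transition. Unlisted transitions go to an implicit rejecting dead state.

Keep the running count of `b`s modulo 2: each `b` advances along the cycle s0 → s1 → s0 while other symbols loop. Accept at s0.
        a   b  
>* s0   s0  s1 
   s1   s1  s0 
(> = start, * = accepting)

start=s0; accept=s0; s0-a>s0; s0-b>s1; s1-a>s1; s1-b>s0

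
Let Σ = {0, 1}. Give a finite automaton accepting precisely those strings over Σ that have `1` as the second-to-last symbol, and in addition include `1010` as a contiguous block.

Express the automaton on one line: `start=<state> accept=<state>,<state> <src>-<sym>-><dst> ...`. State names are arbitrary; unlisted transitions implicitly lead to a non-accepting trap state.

Handle the two conditions separately and then intersect. The first has 7 states tracking the last 2 symbols read; the second has 5 states tracking whether and how much of `1010` has been seen. A product state is a pair (one from each), accepting exactly when both do. Minimizing collapses redundant product states.
        0   1  
>  q0   q0  q1 
   q1   q2  q1 
   q2   q0  q3 
   q3   q4  q1 
 * q4   q5  q6 
   q5   q5  q6 
   q6   q4  q7 
 * q7   q4  q7 
(> = start, * = accepting)

start=q0 accept=q4,q7 q0-0->q0 q0-1->q1 q1-0->q2 q1-1->q1 q2-0->q0 q2-1->q3 q3-0->q4 q3-1->q1 q4-0->q5 q4-1->q6 q5-0->q5 q5-1->q6 q6-0->q4 q6-1->q7 q7-0->q4 q7-1->q7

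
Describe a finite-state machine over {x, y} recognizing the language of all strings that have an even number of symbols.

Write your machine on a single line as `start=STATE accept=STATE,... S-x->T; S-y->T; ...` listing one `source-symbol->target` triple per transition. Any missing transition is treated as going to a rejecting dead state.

Count input length modulo 2: every symbol advances one step around the cycle A → B → A. Accept at A.
With 2 states:
       x  y 
>* A   B  B 
   B   A  A 
(> = start, * = accepting)

start=A; accept=A; A-x->B; A-y->B; B-x->A; B-y->A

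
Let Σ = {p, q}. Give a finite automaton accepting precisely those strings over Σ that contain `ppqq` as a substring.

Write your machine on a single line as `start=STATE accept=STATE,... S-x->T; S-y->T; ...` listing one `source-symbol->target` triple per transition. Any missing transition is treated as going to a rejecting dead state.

start=S0; accept=S4; S0-p->S1; S0-q->S0; S1-p->S2; S1-q->S0; S2-p->S2; S2-q->S3; S3-p->S1; S3-q->S4; S4-p->S4; S4-q->S4

States S0..S3 record the length of the longest prefix of `ppqq` that matches the current input suffix. Reaching S4 means `ppqq` has been seen, and we stay there forever. Accept from S4.
A 5-state machine:
        p   q  
>  S0   S1  S0 
   S1   S2  S0 
   S2   S2  S3 
   S3   S1  S4 
 * S4   S4  S4 
(> = start, * = accepting)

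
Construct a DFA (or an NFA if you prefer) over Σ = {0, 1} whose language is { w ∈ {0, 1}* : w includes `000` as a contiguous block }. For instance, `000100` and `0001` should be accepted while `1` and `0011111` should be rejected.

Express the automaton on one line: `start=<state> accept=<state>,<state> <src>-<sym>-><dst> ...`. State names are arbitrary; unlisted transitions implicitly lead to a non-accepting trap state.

Track how much of `000` has been matched so far: state s0 is no progress, s3 is the absorbing accept state reached once `000` has occurred. Intermediate states record partial matches; on a mismatch, fall back to the longest reusable overlap.
With 4 states:
        0   1  
>  s0   s1  s0 
   s1   s2  s0 
   s2   s3  s0 
 * s3   s3  s3 
(> = start, * = accepting)

start=s0 accept=s3 s0-0->s1 s0-1->s0 s1-0->s2 s1-1->s0 s2-0->s3 s2-1->s0 s3-0->s3 s3-1->s3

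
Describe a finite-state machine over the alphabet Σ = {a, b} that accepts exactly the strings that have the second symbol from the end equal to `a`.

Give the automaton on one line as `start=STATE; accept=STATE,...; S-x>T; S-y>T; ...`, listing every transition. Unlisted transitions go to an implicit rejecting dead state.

Because acceptance depends on a position counted from the end, the machine has to buffer the most recent 2 symbols. Make each state the string of the last up-to-2 symbols read; on input `x` shift the window left and append `x`. Accept when the buffered window has length 2 and begins with `a`.
A 7-state machine:
        a   b  
>  s0   s1  s2 
   s1   s3  s4 
   s2   s5  s6 
 * s3   s3  s4 
 * s4   s5  s6 
   s5   s3  s4 
   s6   s5  s6 
(> = start, * = accepting)

start=s0; accept=s3,s4; s0-a>s1; s0-b>s2; s1-a>s3; s1-b>s4; s2-a>s5; s2-b>s6; s3-a>s3; s3-b>s4; s4-a>s5; s4-b>s6; s5-a>s3; s5-b>s4; s6-a>s5; s6-b>s6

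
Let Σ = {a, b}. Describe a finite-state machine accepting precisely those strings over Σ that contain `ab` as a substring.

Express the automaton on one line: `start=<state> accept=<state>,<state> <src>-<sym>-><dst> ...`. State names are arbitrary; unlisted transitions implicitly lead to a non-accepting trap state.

start=S0 accept=S2 S0-a->S1 S0-b->S0 S1-a->S1 S1-b->S2 S2-a->S2 S2-b->S2

States S0..S1 record the length of the longest prefix of `ab` that matches the current input suffix. Reaching S2 means `ab` has been seen, and we stay there forever. Accept from S2.
A 3-state machine:
        a   b  
>  S0   S1  S0 
   S1   S1  S2 
 * S2   S2  S2 
(> = start, * = accepting)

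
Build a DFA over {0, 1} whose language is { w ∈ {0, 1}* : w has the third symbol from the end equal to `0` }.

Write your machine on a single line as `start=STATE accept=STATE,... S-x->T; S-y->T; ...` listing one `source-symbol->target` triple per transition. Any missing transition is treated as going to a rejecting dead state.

start=s0; accept=s7,s8,s9,s10; s0-0->s1; s0-1->s2; s1-0->s3; s1-1->s4; s2-0->s5; s2-1->s6; s3-0->s7; s3-1->s8; s4-0->s9; s4-1->s10; s5-0->s11; s5-1->s12; s6-0->s13; s6-1->s14; s7-0->s7; s7-1->s8; s8-0->s9; s8-1->s10; s9-0->s11; s9-1->s12; s10-0->s13; s10-1->s14; s11-0->s7; s11-1->s8; s12-0->s9; s12-1->s10; s13-0->s11; s13-1->s12; s14-0->s13; s14-1->s14

A DFA must remember the last 3 symbols (since which symbol is third-to-last isn't known until the input ends). Use one state per possible window of the last ≤3 symbols; accept from those whose window starts with `0`.
A 15-state machine:
          0    1  
>  s0     s1   s2 
   s1     s3   s4 
   s2     s5   s6 
   s3     s7   s8 
   s4     s9  s10 
   s5    s11  s12 
   s6    s13  s14 
 * s7     s7   s8 
 * s8     s9  s10 
 * s9    s11  s12 
 * s10   s13  s14 
   s11    s7   s8 
   s12    s9  s10 
   s13   s11  s12 
   s14   s13  s14 
(> = start, * = accepting)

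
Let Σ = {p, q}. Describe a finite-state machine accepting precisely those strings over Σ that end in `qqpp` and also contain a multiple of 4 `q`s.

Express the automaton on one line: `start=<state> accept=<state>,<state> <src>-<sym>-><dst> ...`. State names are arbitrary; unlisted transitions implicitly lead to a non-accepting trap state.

start=S0 accept=S17 S0-p->S0 S0-q->S1 S1-p->S2 S1-q->S3 S2-p->S2 S2-q->S4 S3-p->S5 S3-q->S6 S4-p->S7 S4-q->S6 S5-p->S8 S5-q->S9 S6-p->S10 S6-q->S11 S7-p->S7 S7-q->S9 S8-p->S7 S8-q->S9 S9-p->S12 S9-q->S11 S10-p->S13 S10-q->S14 S11-p->S15 S11-q->S16 S12-p->S12 S12-q->S14 S13-p->S12 S13-q->S14 S14-p->S0 S14-q->S16 S15-p->S17 S15-q->S1 S16-p->S18 S16-q->S3 S17-p->S0 S17-q->S1 S18-p->S19 S18-q->S4 S19-p->S2 S19-q->S4

Run two small machines in parallel and take their product. The first has 5 states tracking how much of the suffix `qqpp` has currently been matched; the second has 4 states tracking the count of `q`s modulo 4. A product state is a pair (one from each), accepting exactly when both do.
A 20-state machine:
          p    q  
>  S0     S0   S1 
   S1     S2   S3 
   S2     S2   S4 
   S3     S5   S6 
   S4     S7   S6 
   S5     S8   S9 
   S6    S10  S11 
   S7     S7   S9 
   S8     S7   S9 
   S9    S12  S11 
   S10   S13  S14 
   S11   S15  S16 
   S12   S12  S14 
   S13   S12  S14 
   S14    S0  S16 
   S15   S17   S1 
   S16   S18   S3 
 * S17    S0   S1 
   S18   S19   S4 
   S19    S2   S4 
(> = start, * = accepting)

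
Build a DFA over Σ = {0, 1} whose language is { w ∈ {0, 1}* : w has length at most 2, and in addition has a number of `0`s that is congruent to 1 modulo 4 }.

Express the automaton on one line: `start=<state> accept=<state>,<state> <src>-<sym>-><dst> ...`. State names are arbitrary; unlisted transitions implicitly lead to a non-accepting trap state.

Handle the two conditions separately and then intersect. The first has 4 states tracking the input length, saturating at 3; the second has 4 states tracking the count of `0`s modulo 4. A product state is a pair (one from each), accepting exactly when both do.
A 10-state machine:
        0   1  
>  s0   s1  s2 
 * s1   s3  s4 
   s2   s4  s5 
   s3   s6  s7 
 * s4   s7  s8 
   s5   s8  s9 
   s6   s9  s6 
   s7   s6  s7 
   s8   s7  s8 
   s9   s8  s9 
(> = start, * = accepting)

start=s0 accept=s1,s4 s0-0->s1 s0-1->s2 s1-0->s3 s1-1->s4 s2-0->s4 s2-1->s5 s3-0->s6 s3-1->s7 s4-0->s7 s4-1->s8 s5-0->s8 s5-1->s9 s6-0->s9 s6-1->s6 s7-0->s6 s7-1->s7 s8-0->s7 s8-1->s8 s9-0->s8 s9-1->s9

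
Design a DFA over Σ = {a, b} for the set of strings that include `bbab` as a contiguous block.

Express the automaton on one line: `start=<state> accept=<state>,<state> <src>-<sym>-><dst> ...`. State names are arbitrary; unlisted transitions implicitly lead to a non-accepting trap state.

Track how much of `bbab` has been matched so far: state s0 is no progress, s4 is the absorbing accept state reached once `bbab` has occurred. Intermediate states record partial matches; on a mismatch, fall back to the longest reusable overlap.
A 5-state machine:
        a   b  
>  s0   s0  s1 
   s1   s0  s2 
   s2   s3  s2 
   s3   s0  s4 
 * s4   s4  s4 
(> = start, * = accepting)

start=s0 accept=s4 s0-a->s0 s0-b->s1 s1-a->s0 s1-b->s2 s2-a->s3 s2-b->s2 s3-a->s0 s3-b->s4 s4-a->s4 s4-b->s4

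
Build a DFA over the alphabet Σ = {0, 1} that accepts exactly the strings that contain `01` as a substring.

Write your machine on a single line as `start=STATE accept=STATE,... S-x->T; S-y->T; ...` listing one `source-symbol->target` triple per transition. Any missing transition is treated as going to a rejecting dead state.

Track how much of `01` has been matched so far: state A is no progress, C is the absorbing accept state reached once `01` has occurred. Intermediate states record partial matches; on a mismatch, fall back to the longest reusable overlap.
       0  1 
>  A   B  A 
   B   B  C 
 * C   C  C 
(> = start, * = accepting)

start=A; accept=C; A-0->B; A-1->A; B-0->B; B-1->C; C-0->C; C-1->C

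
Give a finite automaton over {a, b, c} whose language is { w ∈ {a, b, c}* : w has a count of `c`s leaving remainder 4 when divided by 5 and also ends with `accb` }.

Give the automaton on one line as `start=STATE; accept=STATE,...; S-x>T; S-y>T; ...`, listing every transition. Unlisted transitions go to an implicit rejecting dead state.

Handle the two conditions separately and then intersect. The first has 5 states tracking the count of `c`s modulo 5; the second has 5 states tracking how much of the suffix `accb` has currently been matched. A product state is a pair (one from each), accepting exactly when both do. Minimizing collapses redundant product states.
A 9-state machine:
        a   b   c  
>  s0   s0  s0  s1 
   s1   s1  s1  s2 
   s2   s3  s2  s4 
   s3   s3  s2  s5 
   s4   s4  s4  s6 
   s5   s4  s4  s7 
   s6   s6  s6  s0 
   s7   s6  s8  s0 
 * s8   s6  s6  s0 
(> = start, * = accepting)

start=s0; accept=s8; s0-a>s0; s0-b>s0; s0-c>s1; s1-a>s1; s1-b>s1; s1-c>s2; s2-a>s3; s2-b>s2; s2-c>s4; s3-a>s3; s3-b>s2; s3-c>s5; s4-a>s4; s4-b>s4; s4-c>s6; s5-a>s4; s5-b>s4; s5-c>s7; s6-a>s6; s6-b>s6; s6-c>s0; s7-a>s6; s7-b>s8; s7-c>s0; s8-a>s6; s8-b>s6; s8-c>s0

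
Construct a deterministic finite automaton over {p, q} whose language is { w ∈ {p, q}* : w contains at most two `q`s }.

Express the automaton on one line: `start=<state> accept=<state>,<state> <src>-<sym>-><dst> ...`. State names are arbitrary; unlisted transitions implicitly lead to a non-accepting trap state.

Only the number of `q`s matters, and only up to 3. Make a chain S0 → S1 → S2 → S3 advanced by each `q` (with S3 absorbing); every other symbol self-loops. The accepting set is {S0, S1, S2}.
4 states suffice.
        p   q  
>* S0   S0  S1 
 * S1   S1  S2 
 * S2   S2  S3 
   S3   S3  S3 
(> = start, * = accepting)

start=S0 accept=S0,S1,S2 S0-p->S0 S0-q->S1 S1-p->S1 S1-q->S2 S2-p->S2 S2-q->S3 S3-p->S3 S3-q->S3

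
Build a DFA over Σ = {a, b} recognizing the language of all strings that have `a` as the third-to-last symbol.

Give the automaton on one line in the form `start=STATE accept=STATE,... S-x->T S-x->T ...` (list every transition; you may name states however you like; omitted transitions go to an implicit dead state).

start=s0 accept=s7,s8,s9,s10 s0-a->s1 s0-b->s2 s1-a->s3 s1-b->s4 s2-a->s5 s2-b->s6 s3-a->s7 s3-b->s8 s4-a->s9 s4-b->s10 s5-a->s11 s5-b->s12 s6-a->s13 s6-b->s14 s7-a->s7 s7-b->s8 s8-a->s9 s8-b->s10 s9-a->s11 s9-b->s12 s10-a->s13 s10-b->s14 s11-a->s7 s11-b->s8 s12-a->s9 s12-b->s10 s13-a->s11 s13-b->s12 s14-a->s13 s14-b->s14

A DFA must remember the last 3 symbols (since which symbol is third-to-last isn't known until the input ends). Use one state per possible window of the last ≤3 symbols; accept from those whose window starts with `a`.
With 15 states:
          a    b  
>  s0     s1   s2 
   s1     s3   s4 
   s2     s5   s6 
   s3     s7   s8 
   s4     s9  s10 
   s5    s11  s12 
   s6    s13  s14 
 * s7     s7   s8 
 * s8     s9  s10 
 * s9    s11  s12 
 * s10   s13  s14 
   s11    s7   s8 
   s12    s9  s10 
   s13   s11  s12 
   s14   s13  s14 
(> = start, * = accepting)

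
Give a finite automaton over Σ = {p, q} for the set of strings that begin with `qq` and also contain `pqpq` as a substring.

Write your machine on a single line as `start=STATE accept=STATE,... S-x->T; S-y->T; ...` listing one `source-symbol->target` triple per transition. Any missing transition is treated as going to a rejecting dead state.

Build one automaton per condition and run them in lockstep. The first has 4 states tracking whether the input so far still matches the prefix `qq`; the second has 5 states tracking whether and how much of `pqpq` has been seen. A product state is a pair (one from each), accepting exactly when both do. Equivalent product states are then merged.
With 8 states:
        p   q  
>  s0   s1  s2 
   s1   s1  s1 
   s2   s1  s3 
   s3   s4  s3 
   s4   s4  s5 
   s5   s6  s3 
   s6   s4  s7 
 * s7   s7  s7 
(> = start, * = accepting)

start=s0; accept=s7; s0-p->s1; s0-q->s2; s1-p->s1; s1-q->s1; s2-p->s1; s2-q->s3; s3-p->s4; s3-q->s3; s4-p->s4; s4-q->s5; s5-p->s6; s5-q->s3; s6-p->s4; s6-q->s7; s7-p->s7; s7-q->s7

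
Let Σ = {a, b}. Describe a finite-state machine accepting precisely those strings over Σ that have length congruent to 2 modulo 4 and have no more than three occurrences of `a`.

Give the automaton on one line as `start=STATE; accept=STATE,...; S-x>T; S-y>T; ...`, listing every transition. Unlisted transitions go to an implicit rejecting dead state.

Run two small machines in parallel and take their product. The first has 4 states tracking the input length modulo 4; the second has 5 states tracking the count of `a`s, saturating at 4. A product state is a pair (one from each), accepting exactly when both do. After merging equivalent states the machine shrinks.
A 17-state machine:
          a    b  
>  s0     s1   s2 
   s1     s3   s4 
   s2     s4   s5 
 * s3     s6   s7 
 * s4     s7   s8 
 * s5     s8   s9 
   s6    s10  s11 
   s7    s11  s12 
   s8    s12  s13 
   s9    s13   s0 
   s10   s10  s10 
   s11   s10  s14 
   s12   s14  s15 
   s13   s15   s1 
   s14   s10  s16 
   s15   s16   s3 
 * s16   s10   s6 
(> = start, * = accepting)

start=s0; accept=s3,s4,s5,s16; s0-a>s1; s0-b>s2; s1-a>s3; s1-b>s4; s2-a>s4; s2-b>s5; s3-a>s6; s3-b>s7; s4-a>s7; s4-b>s8; s5-a>s8; s5-b>s9; s6-a>s10; s6-b>s11; s7-a>s11; s7-b>s12; s8-a>s12; s8-b>s13; s9-a>s13; s9-b>s0; s10-a>s10; s10-b>s10; s11-a>s10; s11-b>s14; s12-a>s14; s12-b>s15; s13-a>s15; s13-b>s1; s14-a>s10; s14-b>s16; s15-a>s16; s15-b>s3; s16-a>s10; s16-b>s6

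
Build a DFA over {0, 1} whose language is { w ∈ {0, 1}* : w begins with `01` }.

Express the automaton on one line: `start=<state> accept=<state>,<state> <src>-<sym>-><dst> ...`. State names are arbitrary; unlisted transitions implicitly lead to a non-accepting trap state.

Walk along `01` while the input agrees: from S0 take `0` to S1, and so on. Any deviation drops to the rejecting sink S3. Once S2 is reached the prefix is confirmed and every continuation is accepted.
4 states suffice.
        0   1  
>  S0   S1  S3 
   S1   S3  S2 
 * S2   S2  S2 
   S3   S3  S3 
(> = start, * = accepting)

start=S0 accept=S2 S0-0->S1 S0-1->S3 S1-0->S3 S1-1->S2 S2-0->S2 S2-1->S2 S3-0->S3 S3-1->S3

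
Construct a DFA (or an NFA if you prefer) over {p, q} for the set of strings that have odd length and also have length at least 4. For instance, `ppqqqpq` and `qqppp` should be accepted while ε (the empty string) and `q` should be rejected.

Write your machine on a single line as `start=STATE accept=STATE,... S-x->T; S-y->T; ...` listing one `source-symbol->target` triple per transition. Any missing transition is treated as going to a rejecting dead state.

start=A; accept=F; A-p->B; A-q->B; B-p->C; B-q->C; C-p->D; C-q->D; D-p->E; D-q->E; E-p->F; E-q->F; F-p->E; F-q->E

Run two small machines in parallel and take their product. One (2 states) tracks the input length modulo 2; the other (6 states) tracks the input length, saturating at 5. Each combined state is a pair, one component from each; accept when both components accept. Minimizing collapses redundant product states.
With 6 states:
       p  q 
>  A   B  B 
   B   C  C 
   C   D  D 
   D   E  E 
   E   F  F 
 * F   E  E 
(> = start, * = accepting)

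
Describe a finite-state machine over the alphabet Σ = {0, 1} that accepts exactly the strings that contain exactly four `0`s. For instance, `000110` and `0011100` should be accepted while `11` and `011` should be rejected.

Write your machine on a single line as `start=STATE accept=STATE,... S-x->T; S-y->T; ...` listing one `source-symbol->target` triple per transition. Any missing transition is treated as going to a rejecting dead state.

Only the number of `0`s matters, and only up to 5. Make a chain S0 → S1 → S2 → S3 → S4 → S5 advanced by each `0` (with S5 absorbing); every other symbol self-loops. The accepting set is {S4}.
With 6 states:
        0   1  
>  S0   S1  S0 
   S1   S2  S1 
   S2   S3  S2 
   S3   S4  S3 
 * S4   S5  S4 
   S5   S5  S5 
(> = start, * = accepting)

start=S0; accept=S4; S0-0->S1; S0-1->S0; S1-0->S2; S1-1->S1; S2-0->S3; S2-1->S2; S3-0->S4; S3-1->S3; S4-0->S5; S4-1->S4; S5-0->S5; S5-1->S5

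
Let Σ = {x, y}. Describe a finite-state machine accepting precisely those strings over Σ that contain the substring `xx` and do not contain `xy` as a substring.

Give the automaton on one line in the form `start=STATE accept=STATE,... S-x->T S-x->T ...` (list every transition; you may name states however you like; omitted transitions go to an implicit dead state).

Build one automaton per condition and run them in lockstep. The first has 3 states tracking whether and how much of `xx` has been seen; the second has 3 states tracking partial matches of the forbidden pattern `xy`. A product state is a pair (one from each), accepting exactly when both do. After merging equivalent states the machine shrinks.
With 4 states:
        x   y  
>  q0   q1  q0 
   q1   q2  q3 
 * q2   q2  q3 
   q3   q3  q3 
(> = start, * = accepting)

start=q0 accept=q2 q0-x->q1 q0-y->q0 q1-x->q2 q1-y->q3 q2-x->q2 q2-y->q3 q3-x->q3 q3-y->q3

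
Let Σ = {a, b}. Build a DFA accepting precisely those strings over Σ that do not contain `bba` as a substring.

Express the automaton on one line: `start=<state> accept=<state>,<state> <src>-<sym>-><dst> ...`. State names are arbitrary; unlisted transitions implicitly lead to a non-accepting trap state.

start=q0 accept=q0,q1,q2 q0-a->q0 q0-b->q1 q1-a->q0 q1-b->q2 q2-a->q3 q2-b->q2 q3-a->q3 q3-b->q3

Track partial matches of the forbidden pattern `bba`. State q3 is a dead state reached once `bba` has occurred; every other state accepts. q0 means no part of `bba` is currently matched.
        a   b  
>* q0   q0  q1 
 * q1   q0  q2 
 * q2   q3  q2 
   q3   q3  q3 
(> = start, * = accepting)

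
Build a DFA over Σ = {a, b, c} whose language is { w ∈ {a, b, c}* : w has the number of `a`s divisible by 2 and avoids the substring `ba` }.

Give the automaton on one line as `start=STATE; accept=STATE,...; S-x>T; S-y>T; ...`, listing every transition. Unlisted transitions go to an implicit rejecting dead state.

start=q0; accept=q0,q2; q0-a>q1; q0-b>q2; q0-c>q0; q1-a>q0; q1-b>q3; q1-c>q1; q2-a>q4; q2-b>q2; q2-c>q0; q3-a>q4; q3-b>q3; q3-c>q1; q4-a>q4; q4-b>q4; q4-c>q4

Build one automaton per condition and run them in lockstep. The first has 2 states tracking the count of `a`s modulo 2; the second has 3 states tracking partial matches of the forbidden pattern `ba`. A product state is a pair (one from each), accepting exactly when both do. Equivalent product states are then merged.
A 5-state machine:
        a   b   c  
>* q0   q1  q2  q0 
   q1   q0  q3  q1 
 * q2   q4  q2  q0 
   q3   q4  q3  q1 
   q4   q4  q4  q4 
(> = start, * = accepting)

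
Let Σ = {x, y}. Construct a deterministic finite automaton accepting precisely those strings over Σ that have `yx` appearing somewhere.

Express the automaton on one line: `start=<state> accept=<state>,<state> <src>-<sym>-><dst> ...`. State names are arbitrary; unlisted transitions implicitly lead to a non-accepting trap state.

start=q0 accept=q2 q0-x->q0 q0-y->q1 q1-x->q2 q1-y->q1 q2-x->q2 q2-y->q2

Track how much of `yx` has been matched so far: state q0 is no progress, q2 is the absorbing accept state reached once `yx` has occurred. Intermediate states record partial matches; on a mismatch, fall back to the longest reusable overlap.
3 states suffice.
        x   y  
>  q0   q0  q1 
   q1   q2  q1 
 * q2   q2  q2 
(> = start, * = accepting)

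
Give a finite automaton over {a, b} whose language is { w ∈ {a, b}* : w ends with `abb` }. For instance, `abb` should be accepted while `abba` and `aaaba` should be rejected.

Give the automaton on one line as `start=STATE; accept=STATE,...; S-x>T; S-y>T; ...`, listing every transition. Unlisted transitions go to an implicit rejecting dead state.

Remember how much of `abb` the current input suffix matches. State q0 means no match yet; q1 means the last symbol is `a`; q2 means the last 2 symbols are `ab`; q3 means the last 3 symbols are `abb`. Only q3 accepts. On a mismatch, fall back to the longest proper suffix that is still a prefix of `abb`.
4 states suffice.
        a   b  
>  q0   q1  q0 
   q1   q1  q2 
   q2   q1  q3 
 * q3   q1  q0 
(> = start, * = accepting)

start=q0; accept=q3; q0-a>q1; q0-b>q0; q1-a>q1; q1-b>q2; q2-a>q1; q2-b>q3; q3-a>q1; q3-b>q0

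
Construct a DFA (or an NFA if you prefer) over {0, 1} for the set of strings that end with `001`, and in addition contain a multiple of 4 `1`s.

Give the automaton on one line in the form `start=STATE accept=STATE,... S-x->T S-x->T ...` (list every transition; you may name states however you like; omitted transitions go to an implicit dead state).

start=A accept=G A-0->A A-1->B B-0->B B-1->C C-0->C C-1->D D-0->E D-1->A E-0->F E-1->A F-0->F F-1->G G-0->A G-1->B

Run two small machines in parallel and take their product. One (4 states) tracks how much of the suffix `001` has currently been matched; the other (4 states) tracks the count of `1`s modulo 4. Each combined state is a pair, one component from each; accept when both components accept. Equivalent product states are then merged.
With 7 states:
       0  1 
>  A   A  B 
   B   B  C 
   C   C  D 
   D   E  A 
   E   F  A 
   F   F  G 
 * G   A  B 
(> = start, * = accepting)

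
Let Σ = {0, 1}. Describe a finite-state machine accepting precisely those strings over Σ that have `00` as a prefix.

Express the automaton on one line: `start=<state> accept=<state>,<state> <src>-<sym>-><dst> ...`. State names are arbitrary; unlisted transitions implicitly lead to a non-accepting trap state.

Walk along `00` while the input agrees: from A take `0` to B, and so on. Any deviation drops to the rejecting sink D. Once C is reached the prefix is confirmed and every continuation is accepted.
A 4-state machine:
       0  1 
>  A   B  D 
   B   C  D 
 * C   C  C 
   D   D  D 
(> = start, * = accepting)

start=A accept=C A-0->B A-1->D B-0->C B-1->D C-0->C C-1->C D-0->D D-1->D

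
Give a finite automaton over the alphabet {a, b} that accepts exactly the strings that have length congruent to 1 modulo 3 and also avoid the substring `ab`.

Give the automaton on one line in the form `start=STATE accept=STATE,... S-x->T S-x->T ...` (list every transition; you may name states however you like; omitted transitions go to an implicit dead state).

start=S0 accept=S1,S2 S0-a->S1 S0-b->S2 S1-a->S3 S1-b->S4 S2-a->S3 S2-b->S5 S3-a->S6 S3-b->S7 S4-a->S7 S4-b->S7 S5-a->S6 S5-b->S0 S6-a->S1 S6-b->S8 S7-a->S8 S7-b->S8 S8-a->S4 S8-b->S4

Build one automaton per condition and run them in lockstep. The first has 3 states tracking the input length modulo 3; the second has 3 states tracking partial matches of the forbidden pattern `ab`. A product state is a pair (one from each), accepting exactly when both do.
9 states suffice.
        a   b  
>  S0   S1  S2 
 * S1   S3  S4 
 * S2   S3  S5 
   S3   S6  S7 
   S4   S7  S7 
   S5   S6  S0 
   S6   S1  S8 
   S7   S8  S8 
   S8   S4  S4 
(> = start, * = accepting)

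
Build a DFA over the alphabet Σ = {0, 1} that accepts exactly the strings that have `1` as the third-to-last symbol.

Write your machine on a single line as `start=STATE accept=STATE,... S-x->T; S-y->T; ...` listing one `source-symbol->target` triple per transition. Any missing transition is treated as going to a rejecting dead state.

A DFA must remember the last 3 symbols (since which symbol is third-to-last isn't known until the input ends). Use one state per possible window of the last ≤3 symbols; accept from those whose window starts with `1`.
A 15-state machine:
       0  1 
>  A   B  C 
   B   D  E 
   C   F  G 
   D   H  I 
   E   J  K 
   F   L  M 
   G   N  O 
   H   H  I 
   I   J  K 
   J   L  M 
   K   N  O 
 * L   H  I 
 * M   J  K 
 * N   L  M 
 * O   N  O 
(> = start, * = accepting)

start=A; accept=L,M,N,O; A-0->B; A-1->C; B-0->D; B-1->E; C-0->F; C-1->G; D-0->H; D-1->I; E-0->J; E-1->K; F-0->L; F-1->M; G-0->N; G-1->O; H-0->H; H-1->I; I-0->J; I-1->K; J-0->L; J-1->M; K-0->N; K-1->O; L-0->H; L-1->I; M-0->J; M-1->K; N-0->L; N-1->M; O-0->N; O-1->O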